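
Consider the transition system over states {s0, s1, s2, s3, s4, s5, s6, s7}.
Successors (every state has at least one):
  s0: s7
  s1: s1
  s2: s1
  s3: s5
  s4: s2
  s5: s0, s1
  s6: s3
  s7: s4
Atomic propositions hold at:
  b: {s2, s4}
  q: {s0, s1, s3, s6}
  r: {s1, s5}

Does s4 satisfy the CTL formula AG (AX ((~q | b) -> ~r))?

Yes

Sat(~q) = {s2, s4, s5, s7}
Sat(~q | b) = {s2, s4, s5, s7}
Sat(~r) = {s0, s2, s3, s4, s6, s7}
Sat((~q | b) -> ~r) = {s0, s1, s2, s3, s4, s6, s7}
Sat(AX ((~q | b) -> ~r)) = {s : every successor in {s0, s1, s2, s3, s4, s6, s7}} = {s0, s1, s2, s4, s5, s6, s7}
AG (AX ((~q | b) -> ~r)): greatest fixpoint, start Z0 = {s0, s1, s2, s4, s5, s6, s7}, keep only states in Sat with every successor in Z. Z1 = {s0, s1, s2, s4, s5, s7}; fixed.
Sat(AG (AX ((~q | b) -> ~r))) = {s0, s1, s2, s4, s5, s7}
s4 ∈ Sat(AG (AX ((~q | b) -> ~r))) = {s0, s1, s2, s4, s5, s7}, so the formula holds at s4.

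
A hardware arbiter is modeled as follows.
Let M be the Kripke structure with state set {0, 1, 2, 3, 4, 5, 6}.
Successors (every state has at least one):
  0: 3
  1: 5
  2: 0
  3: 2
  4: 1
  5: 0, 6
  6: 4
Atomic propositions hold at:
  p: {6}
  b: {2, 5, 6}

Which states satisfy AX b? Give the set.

{1, 3}

Sat(AX b) = {s : every successor in {2, 5, 6}} = {1, 3}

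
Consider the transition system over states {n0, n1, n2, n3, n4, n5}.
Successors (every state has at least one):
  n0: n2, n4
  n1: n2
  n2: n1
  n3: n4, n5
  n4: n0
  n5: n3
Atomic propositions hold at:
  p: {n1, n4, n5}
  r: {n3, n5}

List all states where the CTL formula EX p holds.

{n0, n2, n3}

Sat(EX p) = {s : some successor in {n1, n4, n5}} = {n0, n2, n3}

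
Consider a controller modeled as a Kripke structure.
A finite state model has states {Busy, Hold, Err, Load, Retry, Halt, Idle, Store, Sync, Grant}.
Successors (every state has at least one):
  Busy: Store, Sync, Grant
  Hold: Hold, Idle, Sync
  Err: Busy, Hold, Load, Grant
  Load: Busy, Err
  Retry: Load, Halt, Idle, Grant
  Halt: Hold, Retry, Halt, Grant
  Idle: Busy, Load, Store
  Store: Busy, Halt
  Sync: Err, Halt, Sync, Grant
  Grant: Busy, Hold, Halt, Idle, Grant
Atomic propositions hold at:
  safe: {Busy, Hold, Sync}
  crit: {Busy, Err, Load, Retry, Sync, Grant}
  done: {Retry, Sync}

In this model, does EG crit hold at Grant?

Yes

EG crit: greatest fixpoint, start Z0 = {Busy, Err, Load, Retry, Sync, Grant}, keep only states in Sat with some successor in Z. Already a fixed point.
Sat(EG crit) = {Busy, Err, Load, Retry, Sync, Grant}
Grant ∈ Sat(EG crit) = {Busy, Err, Load, Retry, Sync, Grant}, so the formula holds at Grant.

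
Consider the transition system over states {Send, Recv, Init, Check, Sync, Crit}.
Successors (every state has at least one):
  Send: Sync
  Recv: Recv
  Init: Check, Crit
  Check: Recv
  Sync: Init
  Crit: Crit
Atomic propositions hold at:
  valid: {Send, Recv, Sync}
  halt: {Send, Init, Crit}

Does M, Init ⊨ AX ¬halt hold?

No

Sat(¬halt) = {Recv, Check, Sync}
Sat(AX ¬halt) = {s : every successor in {Recv, Check, Sync}} = {Send, Recv, Check}
Init ∉ Sat(AX ¬halt) = {Send, Recv, Check}, so the formula does not hold at Init.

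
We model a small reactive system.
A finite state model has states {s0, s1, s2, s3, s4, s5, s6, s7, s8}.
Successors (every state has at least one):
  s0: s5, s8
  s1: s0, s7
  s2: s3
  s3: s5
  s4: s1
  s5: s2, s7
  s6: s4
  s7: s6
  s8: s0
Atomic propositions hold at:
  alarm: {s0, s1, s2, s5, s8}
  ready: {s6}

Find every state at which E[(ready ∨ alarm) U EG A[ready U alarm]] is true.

Sat(ready ∨ alarm) = {s0, s1, s2, s5, s6, s8}
A[ready U alarm]: least fixpoint, start Z0 = Sat(alarm) = {s0, s1, s2, s5, s8}, add states in Sat(ready) with every successor in Z. Already a fixed point.
Sat(A[ready U alarm]) = {s0, s1, s2, s5, s8}
EG A[ready U alarm]: greatest fixpoint, start Z0 = {s0, s1, s2, s5, s8}, keep only states in Sat with some successor in Z. Z1 = {s0, s1, s5, s8}; Z2 = {s0, s1, s8}; fixed.
Sat(EG A[ready U alarm]) = {s0, s1, s8}
E[(ready ∨ alarm) U EG A[ready U alarm]]: least fixpoint, start Z0 = Sat(EG A[ready U alarm]) = {s0, s1, s8}, add states in Sat(ready ∨ alarm) with some successor in Z. Already a fixed point.
Sat(E[(ready ∨ alarm) U EG A[ready U alarm]]) = {s0, s1, s8}

{s0, s1, s8}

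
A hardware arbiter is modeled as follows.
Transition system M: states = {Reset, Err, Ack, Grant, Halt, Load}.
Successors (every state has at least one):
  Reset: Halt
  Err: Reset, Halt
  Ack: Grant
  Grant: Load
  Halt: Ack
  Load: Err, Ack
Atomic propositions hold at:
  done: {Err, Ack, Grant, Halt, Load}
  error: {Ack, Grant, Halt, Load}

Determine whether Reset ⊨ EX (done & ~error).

No

Sat(~error) = {Reset, Err}
Sat(done & ~error) = {Err}
Sat(EX (done & ~error)) = {s : some successor in {Err}} = {Load}
Reset ∉ Sat(EX (done & ~error)) = {Load}, so the formula does not hold at Reset.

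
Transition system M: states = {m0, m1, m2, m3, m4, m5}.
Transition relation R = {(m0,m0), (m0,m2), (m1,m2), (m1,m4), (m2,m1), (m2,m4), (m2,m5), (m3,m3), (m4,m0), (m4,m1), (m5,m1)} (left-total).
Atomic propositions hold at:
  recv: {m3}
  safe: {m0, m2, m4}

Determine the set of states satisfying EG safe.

{m0, m2, m4}

EG safe: greatest fixpoint, start Z0 = {m0, m2, m4}, keep only states in Sat with some successor in Z. Already a fixed point.
Sat(EG safe) = {m0, m2, m4}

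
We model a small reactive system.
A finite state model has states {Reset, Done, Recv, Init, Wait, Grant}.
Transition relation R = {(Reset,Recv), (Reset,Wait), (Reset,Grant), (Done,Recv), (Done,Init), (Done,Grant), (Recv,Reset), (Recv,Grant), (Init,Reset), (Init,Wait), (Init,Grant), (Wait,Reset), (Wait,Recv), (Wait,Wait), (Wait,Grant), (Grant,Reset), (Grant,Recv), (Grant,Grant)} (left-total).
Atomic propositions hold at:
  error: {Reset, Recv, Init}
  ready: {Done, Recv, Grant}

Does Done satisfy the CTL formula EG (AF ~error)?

Yes

Sat(~error) = {Done, Wait, Grant}
AF ~error: least fixpoint, start Z0 = {Done, Wait, Grant}, add states with every successor in Z. Already a fixed point.
Sat(AF ~error) = {Done, Wait, Grant}
EG (AF ~error): greatest fixpoint, start Z0 = {Done, Wait, Grant}, keep only states in Sat with some successor in Z. Already a fixed point.
Sat(EG (AF ~error)) = {Done, Wait, Grant}
Done ∈ Sat(EG (AF ~error)) = {Done, Wait, Grant}, so the formula holds at Done.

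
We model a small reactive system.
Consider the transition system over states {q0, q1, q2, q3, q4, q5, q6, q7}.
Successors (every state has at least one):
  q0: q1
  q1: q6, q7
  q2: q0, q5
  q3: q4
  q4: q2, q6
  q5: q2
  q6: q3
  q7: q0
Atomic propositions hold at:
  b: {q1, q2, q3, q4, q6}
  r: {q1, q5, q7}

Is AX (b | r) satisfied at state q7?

Sat(b | r) = {q1, q2, q3, q4, q5, q6, q7}
Sat(AX (b | r)) = {s : every successor in {q1, q2, q3, q4, q5, q6, q7}} = {q0, q1, q3, q4, q5, q6}
q7 ∉ Sat(AX (b | r)) = {q0, q1, q3, q4, q5, q6}, so the formula does not hold at q7.

No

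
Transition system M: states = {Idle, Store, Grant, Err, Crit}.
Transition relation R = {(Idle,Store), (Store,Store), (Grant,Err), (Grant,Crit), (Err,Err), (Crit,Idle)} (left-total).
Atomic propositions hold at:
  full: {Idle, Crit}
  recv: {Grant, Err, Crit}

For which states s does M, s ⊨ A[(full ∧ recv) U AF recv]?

Sat(full ∧ recv) = {Crit}
AF recv: least fixpoint, start Z0 = {Grant, Err, Crit}, add states with every successor in Z. Already a fixed point.
Sat(AF recv) = {Grant, Err, Crit}
A[(full ∧ recv) U AF recv]: least fixpoint, start Z0 = Sat(AF recv) = {Grant, Err, Crit}, add states in Sat(full ∧ recv) with every successor in Z. Already a fixed point.
Sat(A[(full ∧ recv) U AF recv]) = {Grant, Err, Crit}

{Grant, Err, Crit}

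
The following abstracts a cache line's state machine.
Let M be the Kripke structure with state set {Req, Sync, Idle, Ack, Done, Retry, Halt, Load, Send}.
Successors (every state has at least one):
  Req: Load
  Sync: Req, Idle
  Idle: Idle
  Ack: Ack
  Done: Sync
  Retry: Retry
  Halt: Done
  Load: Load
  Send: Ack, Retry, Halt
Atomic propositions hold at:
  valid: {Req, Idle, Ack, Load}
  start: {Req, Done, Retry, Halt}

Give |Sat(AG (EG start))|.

EG start: greatest fixpoint, start Z0 = {Req, Done, Retry, Halt}, keep only states in Sat with some successor in Z. Z1 = {Retry, Halt}; Z2 = {Retry}; fixed.
Sat(EG start) = {Retry}
AG (EG start): greatest fixpoint, start Z0 = {Retry}, keep only states in Sat with every successor in Z. Already a fixed point.
Sat(AG (EG start)) = {Retry}
|Sat(AG (EG start))| = |{Retry}| = 1.

1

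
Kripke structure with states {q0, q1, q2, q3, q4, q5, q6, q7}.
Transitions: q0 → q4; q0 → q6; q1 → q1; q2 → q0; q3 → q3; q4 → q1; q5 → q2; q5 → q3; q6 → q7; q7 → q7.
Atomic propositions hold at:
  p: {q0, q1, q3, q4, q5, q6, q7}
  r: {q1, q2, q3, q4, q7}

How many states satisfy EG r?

EG r: greatest fixpoint, start Z0 = {q1, q2, q3, q4, q7}, keep only states in Sat with some successor in Z. Z1 = {q1, q3, q4, q7}; fixed.
Sat(EG r) = {q1, q3, q4, q7}
|Sat(EG r)| = |{q1, q3, q4, q7}| = 4.

4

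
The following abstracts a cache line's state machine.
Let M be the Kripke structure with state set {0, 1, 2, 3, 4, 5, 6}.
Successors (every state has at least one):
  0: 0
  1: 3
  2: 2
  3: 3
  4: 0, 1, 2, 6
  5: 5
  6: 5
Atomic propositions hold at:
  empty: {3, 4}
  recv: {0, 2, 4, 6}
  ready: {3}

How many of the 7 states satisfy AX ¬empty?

5

Sat(¬empty) = {0, 1, 2, 5, 6}
Sat(AX ¬empty) = {s : every successor in {0, 1, 2, 5, 6}} = {0, 2, 4, 5, 6}
|Sat(AX ¬empty)| = |{0, 2, 4, 5, 6}| = 5.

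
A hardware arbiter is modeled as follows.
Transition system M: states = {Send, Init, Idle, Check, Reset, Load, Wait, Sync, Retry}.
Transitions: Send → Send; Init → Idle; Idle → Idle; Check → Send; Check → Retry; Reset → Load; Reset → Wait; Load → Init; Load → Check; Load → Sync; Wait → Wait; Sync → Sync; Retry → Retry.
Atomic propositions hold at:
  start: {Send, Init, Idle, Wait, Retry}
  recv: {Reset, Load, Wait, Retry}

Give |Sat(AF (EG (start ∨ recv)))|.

Sat(start ∨ recv) = {Send, Init, Idle, Reset, Load, Wait, Retry}
EG (start ∨ recv): greatest fixpoint, start Z0 = {Send, Init, Idle, Reset, Load, Wait, Retry}, keep only states in Sat with some successor in Z. Already a fixed point.
Sat(EG (start ∨ recv)) = {Send, Init, Idle, Reset, Load, Wait, Retry}
AF (EG (start ∨ recv)): least fixpoint, start Z0 = {Send, Init, Idle, Reset, Load, Wait, Retry}, add states with every successor in Z. Z1 = {Send, Init, Idle, Check, Reset, Load, Wait, Retry}; fixed.
Sat(AF (EG (start ∨ recv))) = {Send, Init, Idle, Check, Reset, Load, Wait, Retry}
|Sat(AF (EG (start ∨ recv)))| = |{Send, Init, Idle, Check, Reset, Load, Wait, Retry}| = 8.

8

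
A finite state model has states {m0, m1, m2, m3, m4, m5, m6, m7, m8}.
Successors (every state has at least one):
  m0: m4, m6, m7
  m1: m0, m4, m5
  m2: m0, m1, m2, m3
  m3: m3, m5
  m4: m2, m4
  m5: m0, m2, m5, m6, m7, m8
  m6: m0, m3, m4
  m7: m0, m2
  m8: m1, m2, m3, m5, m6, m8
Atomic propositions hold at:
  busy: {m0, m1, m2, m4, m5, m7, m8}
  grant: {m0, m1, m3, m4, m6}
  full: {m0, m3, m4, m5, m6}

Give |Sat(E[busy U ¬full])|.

Sat(¬full) = {m1, m2, m7, m8}
E[busy U ¬full]: least fixpoint, start Z0 = Sat(¬full) = {m1, m2, m7, m8}, add states in Sat(busy) with some successor in Z. Z1 = {m0, m1, m2, m4, m5, m7, m8}; fixed.
Sat(E[busy U ¬full]) = {m0, m1, m2, m4, m5, m7, m8}
|Sat(E[busy U ¬full])| = |{m0, m1, m2, m4, m5, m7, m8}| = 7.

7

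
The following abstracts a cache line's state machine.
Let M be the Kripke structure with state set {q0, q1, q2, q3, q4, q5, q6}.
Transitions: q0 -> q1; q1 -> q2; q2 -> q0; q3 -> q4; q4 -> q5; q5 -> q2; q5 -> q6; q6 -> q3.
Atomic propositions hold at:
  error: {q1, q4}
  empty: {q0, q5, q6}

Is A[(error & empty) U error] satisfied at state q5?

Sat(error & empty) = ∅
A[(error & empty) U error]: least fixpoint, start Z0 = Sat(error) = {q1, q4}, add states in Sat(error & empty) with every successor in Z. Already a fixed point.
Sat(A[(error & empty) U error]) = {q1, q4}
q5 ∉ Sat(A[(error & empty) U error]) = {q1, q4}, so the formula does not hold at q5.

No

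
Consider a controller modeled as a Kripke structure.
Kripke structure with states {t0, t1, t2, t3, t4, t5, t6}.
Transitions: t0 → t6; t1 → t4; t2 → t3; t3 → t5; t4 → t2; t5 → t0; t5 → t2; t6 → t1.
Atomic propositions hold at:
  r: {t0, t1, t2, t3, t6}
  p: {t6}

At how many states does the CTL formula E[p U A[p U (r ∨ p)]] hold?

5

Sat(r ∨ p) = {t0, t1, t2, t3, t6}
A[p U (r ∨ p)]: least fixpoint, start Z0 = Sat((r ∨ p)) = {t0, t1, t2, t3, t6}, add states in Sat(p) with every successor in Z. Already a fixed point.
Sat(A[p U (r ∨ p)]) = {t0, t1, t2, t3, t6}
E[p U A[p U (r ∨ p)]]: least fixpoint, start Z0 = Sat(A[p U (r ∨ p)]) = {t0, t1, t2, t3, t6}, add states in Sat(p) with some successor in Z. Already a fixed point.
Sat(E[p U A[p U (r ∨ p)]]) = {t0, t1, t2, t3, t6}
|Sat(E[p U A[p U (r ∨ p)]])| = |{t0, t1, t2, t3, t6}| = 5.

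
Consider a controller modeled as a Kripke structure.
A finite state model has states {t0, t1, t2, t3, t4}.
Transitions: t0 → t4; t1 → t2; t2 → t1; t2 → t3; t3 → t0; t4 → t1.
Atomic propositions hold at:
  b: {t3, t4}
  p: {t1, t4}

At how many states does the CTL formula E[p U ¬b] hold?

Sat(¬b) = {t0, t1, t2}
E[p U ¬b]: least fixpoint, start Z0 = Sat(¬b) = {t0, t1, t2}, add states in Sat(p) with some successor in Z. Z1 = {t0, t1, t2, t4}; fixed.
Sat(E[p U ¬b]) = {t0, t1, t2, t4}
|Sat(E[p U ¬b])| = |{t0, t1, t2, t4}| = 4.

4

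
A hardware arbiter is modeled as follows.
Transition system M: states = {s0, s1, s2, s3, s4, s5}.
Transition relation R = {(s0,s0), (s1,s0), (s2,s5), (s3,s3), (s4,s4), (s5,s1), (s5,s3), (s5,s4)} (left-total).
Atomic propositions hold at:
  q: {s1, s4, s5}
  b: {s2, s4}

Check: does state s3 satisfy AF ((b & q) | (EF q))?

Sat(b & q) = {s4}
EF q: least fixpoint, start Z0 = {s1, s4, s5}, add states with some successor in Z. Z1 = {s1, s2, s4, s5}; fixed.
Sat(EF q) = {s1, s2, s4, s5}
Sat((b & q) | (EF q)) = {s1, s2, s4, s5}
AF ((b & q) | (EF q)): least fixpoint, start Z0 = {s1, s2, s4, s5}, add states with every successor in Z. Already a fixed point.
Sat(AF ((b & q) | (EF q))) = {s1, s2, s4, s5}
s3 ∉ Sat(AF ((b & q) | (EF q))) = {s1, s2, s4, s5}, so the formula does not hold at s3.

No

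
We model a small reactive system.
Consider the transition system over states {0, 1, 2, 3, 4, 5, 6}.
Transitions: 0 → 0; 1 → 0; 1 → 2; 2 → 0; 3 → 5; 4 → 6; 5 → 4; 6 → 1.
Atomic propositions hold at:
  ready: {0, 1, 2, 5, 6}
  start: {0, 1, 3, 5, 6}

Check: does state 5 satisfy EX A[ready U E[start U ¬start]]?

Sat(¬start) = {2, 4}
E[start U ¬start]: least fixpoint, start Z0 = Sat(¬start) = {2, 4}, add states in Sat(start) with some successor in Z. Z1 = {1, 2, 4, 5}; Z2 = {1, 2, 3, 4, 5, 6}; fixed.
Sat(E[start U ¬start]) = {1, 2, 3, 4, 5, 6}
A[ready U E[start U ¬start]]: least fixpoint, start Z0 = Sat(E[start U ¬start]) = {1, 2, 3, 4, 5, 6}, add states in Sat(ready) with every successor in Z. Already a fixed point.
Sat(A[ready U E[start U ¬start]]) = {1, 2, 3, 4, 5, 6}
Sat(EX A[ready U E[start U ¬start]]) = {s : some successor in {1, 2, 3, 4, 5, 6}} = {1, 3, 4, 5, 6}
5 ∈ Sat(EX A[ready U E[start U ¬start]]) = {1, 3, 4, 5, 6}, so the formula holds at 5.

Yes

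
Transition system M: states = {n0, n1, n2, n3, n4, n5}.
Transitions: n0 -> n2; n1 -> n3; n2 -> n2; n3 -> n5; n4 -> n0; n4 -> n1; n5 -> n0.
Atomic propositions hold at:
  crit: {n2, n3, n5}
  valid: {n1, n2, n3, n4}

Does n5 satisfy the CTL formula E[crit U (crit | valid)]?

Yes

Sat(crit | valid) = {n1, n2, n3, n4, n5}
E[crit U (crit | valid)]: least fixpoint, start Z0 = Sat((crit | valid)) = {n1, n2, n3, n4, n5}, add states in Sat(crit) with some successor in Z. Already a fixed point.
Sat(E[crit U (crit | valid)]) = {n1, n2, n3, n4, n5}
n5 ∈ Sat(E[crit U (crit | valid)]) = {n1, n2, n3, n4, n5}, so the formula holds at n5.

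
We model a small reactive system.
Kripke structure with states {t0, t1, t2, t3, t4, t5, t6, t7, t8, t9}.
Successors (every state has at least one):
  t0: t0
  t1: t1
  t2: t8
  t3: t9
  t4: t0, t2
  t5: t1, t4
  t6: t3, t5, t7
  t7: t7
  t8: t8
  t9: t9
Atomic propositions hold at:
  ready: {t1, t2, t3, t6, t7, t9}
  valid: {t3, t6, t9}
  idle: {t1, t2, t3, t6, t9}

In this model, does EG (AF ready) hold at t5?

AF ready: least fixpoint, start Z0 = {t1, t2, t3, t6, t7, t9}, add states with every successor in Z. Already a fixed point.
Sat(AF ready) = {t1, t2, t3, t6, t7, t9}
EG (AF ready): greatest fixpoint, start Z0 = {t1, t2, t3, t6, t7, t9}, keep only states in Sat with some successor in Z. Z1 = {t1, t3, t6, t7, t9}; fixed.
Sat(EG (AF ready)) = {t1, t3, t6, t7, t9}
t5 ∉ Sat(EG (AF ready)) = {t1, t3, t6, t7, t9}, so the formula does not hold at t5.

No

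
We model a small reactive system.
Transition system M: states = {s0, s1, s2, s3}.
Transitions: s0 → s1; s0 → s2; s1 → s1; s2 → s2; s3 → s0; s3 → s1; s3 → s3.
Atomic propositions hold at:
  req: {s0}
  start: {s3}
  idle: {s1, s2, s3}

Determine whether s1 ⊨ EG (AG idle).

AG idle: greatest fixpoint, start Z0 = {s1, s2, s3}, keep only states in Sat with every successor in Z. Z1 = {s1, s2}; fixed.
Sat(AG idle) = {s1, s2}
EG (AG idle): greatest fixpoint, start Z0 = {s1, s2}, keep only states in Sat with some successor in Z. Already a fixed point.
Sat(EG (AG idle)) = {s1, s2}
s1 ∈ Sat(EG (AG idle)) = {s1, s2}, so the formula holds at s1.

Yes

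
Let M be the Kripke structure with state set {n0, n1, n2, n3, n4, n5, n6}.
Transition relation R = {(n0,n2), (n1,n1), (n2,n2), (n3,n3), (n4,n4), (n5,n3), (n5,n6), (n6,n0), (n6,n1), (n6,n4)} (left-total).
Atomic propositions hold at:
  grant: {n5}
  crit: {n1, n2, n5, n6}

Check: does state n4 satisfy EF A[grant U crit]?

A[grant U crit]: least fixpoint, start Z0 = Sat(crit) = {n1, n2, n5, n6}, add states in Sat(grant) with every successor in Z. Already a fixed point.
Sat(A[grant U crit]) = {n1, n2, n5, n6}
EF A[grant U crit]: least fixpoint, start Z0 = {n1, n2, n5, n6}, add states with some successor in Z. Z1 = {n0, n1, n2, n5, n6}; fixed.
Sat(EF A[grant U crit]) = {n0, n1, n2, n5, n6}
n4 ∉ Sat(EF A[grant U crit]) = {n0, n1, n2, n5, n6}, so the formula does not hold at n4.

No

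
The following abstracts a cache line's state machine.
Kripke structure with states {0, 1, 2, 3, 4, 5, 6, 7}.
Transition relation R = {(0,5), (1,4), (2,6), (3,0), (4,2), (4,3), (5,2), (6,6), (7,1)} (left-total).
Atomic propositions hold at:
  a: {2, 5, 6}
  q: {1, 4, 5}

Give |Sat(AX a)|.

4

Sat(AX a) = {s : every successor in {2, 5, 6}} = {0, 2, 5, 6}
|Sat(AX a)| = |{0, 2, 5, 6}| = 4.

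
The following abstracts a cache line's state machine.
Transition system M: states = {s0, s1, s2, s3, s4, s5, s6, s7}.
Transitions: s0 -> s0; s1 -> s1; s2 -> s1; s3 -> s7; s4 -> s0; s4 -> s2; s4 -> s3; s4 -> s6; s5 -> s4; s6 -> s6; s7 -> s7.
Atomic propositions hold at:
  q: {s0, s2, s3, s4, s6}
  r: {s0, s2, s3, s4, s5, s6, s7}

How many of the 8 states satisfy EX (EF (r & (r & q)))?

Sat(r & q) = {s0, s2, s3, s4, s6}
Sat(r & (r & q)) = {s0, s2, s3, s4, s6}
EF (r & (r & q)): least fixpoint, start Z0 = {s0, s2, s3, s4, s6}, add states with some successor in Z. Z1 = {s0, s2, s3, s4, s5, s6}; fixed.
Sat(EF (r & (r & q))) = {s0, s2, s3, s4, s5, s6}
Sat(EX (EF (r & (r & q)))) = {s : some successor in {s0, s2, s3, s4, s5, s6}} = {s0, s4, s5, s6}
|Sat(EX (EF (r & (r & q))))| = |{s0, s4, s5, s6}| = 4.

4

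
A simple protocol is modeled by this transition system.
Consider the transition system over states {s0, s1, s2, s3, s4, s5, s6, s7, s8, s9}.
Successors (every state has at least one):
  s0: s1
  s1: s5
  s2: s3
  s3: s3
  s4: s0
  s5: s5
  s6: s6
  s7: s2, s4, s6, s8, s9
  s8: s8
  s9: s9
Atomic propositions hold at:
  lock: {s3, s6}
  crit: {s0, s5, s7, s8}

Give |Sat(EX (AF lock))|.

AF lock: least fixpoint, start Z0 = {s3, s6}, add states with every successor in Z. Z1 = {s2, s3, s6}; fixed.
Sat(AF lock) = {s2, s3, s6}
Sat(EX (AF lock)) = {s : some successor in {s2, s3, s6}} = {s2, s3, s6, s7}
|Sat(EX (AF lock))| = |{s2, s3, s6, s7}| = 4.

4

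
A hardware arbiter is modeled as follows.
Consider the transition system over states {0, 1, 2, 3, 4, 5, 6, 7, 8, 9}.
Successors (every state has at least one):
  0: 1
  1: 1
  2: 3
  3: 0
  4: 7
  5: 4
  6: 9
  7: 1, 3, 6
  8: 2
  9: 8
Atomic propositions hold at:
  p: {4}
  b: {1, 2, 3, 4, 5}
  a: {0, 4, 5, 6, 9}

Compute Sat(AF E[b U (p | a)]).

{0, 2, 3, 4, 5, 6, 8, 9}

Sat(p | a) = {0, 4, 5, 6, 9}
E[b U (p | a)]: least fixpoint, start Z0 = Sat((p | a)) = {0, 4, 5, 6, 9}, add states in Sat(b) with some successor in Z. Z1 = {0, 3, 4, 5, 6, 9}; Z2 = {0, 2, 3, 4, 5, 6, 9}; fixed.
Sat(E[b U (p | a)]) = {0, 2, 3, 4, 5, 6, 9}
AF E[b U (p | a)]: least fixpoint, start Z0 = {0, 2, 3, 4, 5, 6, 9}, add states with every successor in Z. Z1 = {0, 2, 3, 4, 5, 6, 8, 9}; fixed.
Sat(AF E[b U (p | a)]) = {0, 2, 3, 4, 5, 6, 8, 9}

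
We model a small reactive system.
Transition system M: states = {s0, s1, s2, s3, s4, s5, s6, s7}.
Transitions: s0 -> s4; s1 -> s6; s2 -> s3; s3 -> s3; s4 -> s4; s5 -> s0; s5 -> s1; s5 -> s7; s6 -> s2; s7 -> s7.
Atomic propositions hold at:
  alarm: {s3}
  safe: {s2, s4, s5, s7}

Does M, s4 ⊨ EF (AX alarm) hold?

No

Sat(AX alarm) = {s : every successor in {s3}} = {s2, s3}
EF (AX alarm): least fixpoint, start Z0 = {s2, s3}, add states with some successor in Z. Z1 = {s2, s3, s6}; Z2 = {s1, s2, s3, s6}; Z3 = {s1, s2, s3, s5, s6}; fixed.
Sat(EF (AX alarm)) = {s1, s2, s3, s5, s6}
s4 ∉ Sat(EF (AX alarm)) = {s1, s2, s3, s5, s6}, so the formula does not hold at s4.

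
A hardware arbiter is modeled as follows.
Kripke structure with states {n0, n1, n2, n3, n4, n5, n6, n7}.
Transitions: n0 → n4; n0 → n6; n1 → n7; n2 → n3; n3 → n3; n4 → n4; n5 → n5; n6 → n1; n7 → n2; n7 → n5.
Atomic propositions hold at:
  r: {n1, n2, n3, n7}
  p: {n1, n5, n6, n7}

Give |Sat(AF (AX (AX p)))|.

2

Sat(AX p) = {s : every successor in {n1, n5, n6, n7}} = {n1, n5, n6}
Sat(AX (AX p)) = {s : every successor in {n1, n5, n6}} = {n5, n6}
AF (AX (AX p)): least fixpoint, start Z0 = {n5, n6}, add states with every successor in Z. Already a fixed point.
Sat(AF (AX (AX p))) = {n5, n6}
|Sat(AF (AX (AX p)))| = |{n5, n6}| = 2.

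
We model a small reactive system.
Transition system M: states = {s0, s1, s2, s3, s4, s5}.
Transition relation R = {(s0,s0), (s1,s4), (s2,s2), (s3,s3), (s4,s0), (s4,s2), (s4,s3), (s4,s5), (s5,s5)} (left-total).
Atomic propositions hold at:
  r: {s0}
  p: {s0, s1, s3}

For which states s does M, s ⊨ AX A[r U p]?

{s0, s3}

A[r U p]: least fixpoint, start Z0 = Sat(p) = {s0, s1, s3}, add states in Sat(r) with every successor in Z. Already a fixed point.
Sat(A[r U p]) = {s0, s1, s3}
Sat(AX A[r U p]) = {s : every successor in {s0, s1, s3}} = {s0, s3}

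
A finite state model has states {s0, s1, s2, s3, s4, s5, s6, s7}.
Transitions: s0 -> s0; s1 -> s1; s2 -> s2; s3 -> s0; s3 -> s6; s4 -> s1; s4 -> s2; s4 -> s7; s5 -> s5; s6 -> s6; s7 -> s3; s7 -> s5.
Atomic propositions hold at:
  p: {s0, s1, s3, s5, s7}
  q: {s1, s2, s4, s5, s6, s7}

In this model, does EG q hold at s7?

Yes

EG q: greatest fixpoint, start Z0 = {s1, s2, s4, s5, s6, s7}, keep only states in Sat with some successor in Z. Already a fixed point.
Sat(EG q) = {s1, s2, s4, s5, s6, s7}
s7 ∈ Sat(EG q) = {s1, s2, s4, s5, s6, s7}, so the formula holds at s7.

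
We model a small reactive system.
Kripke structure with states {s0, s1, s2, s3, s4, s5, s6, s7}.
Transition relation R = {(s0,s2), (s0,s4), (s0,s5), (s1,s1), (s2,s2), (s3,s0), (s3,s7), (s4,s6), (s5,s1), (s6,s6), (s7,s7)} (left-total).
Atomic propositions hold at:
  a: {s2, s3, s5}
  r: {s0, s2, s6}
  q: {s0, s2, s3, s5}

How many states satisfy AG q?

1

AG q: greatest fixpoint, start Z0 = {s0, s2, s3, s5}, keep only states in Sat with every successor in Z. Z1 = {s2}; fixed.
Sat(AG q) = {s2}
|Sat(AG q)| = |{s2}| = 1.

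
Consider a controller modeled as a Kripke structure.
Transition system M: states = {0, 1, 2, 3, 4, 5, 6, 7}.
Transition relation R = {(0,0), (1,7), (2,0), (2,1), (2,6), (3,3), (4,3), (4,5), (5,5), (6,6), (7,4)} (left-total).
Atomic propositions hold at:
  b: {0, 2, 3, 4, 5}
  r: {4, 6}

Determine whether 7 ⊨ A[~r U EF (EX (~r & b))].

Yes

Sat(~r) = {0, 1, 2, 3, 5, 7}
Sat(~r & b) = {0, 2, 3, 5}
Sat(EX (~r & b)) = {s : some successor in {0, 2, 3, 5}} = {0, 2, 3, 4, 5}
EF (EX (~r & b)): least fixpoint, start Z0 = {0, 2, 3, 4, 5}, add states with some successor in Z. Z1 = {0, 2, 3, 4, 5, 7}; Z2 = {0, 1, 2, 3, 4, 5, 7}; fixed.
Sat(EF (EX (~r & b))) = {0, 1, 2, 3, 4, 5, 7}
A[~r U EF (EX (~r & b))]: least fixpoint, start Z0 = Sat(EF (EX (~r & b))) = {0, 1, 2, 3, 4, 5, 7}, add states in Sat(~r) with every successor in Z. Already a fixed point.
Sat(A[~r U EF (EX (~r & b))]) = {0, 1, 2, 3, 4, 5, 7}
7 ∈ Sat(A[~r U EF (EX (~r & b))]) = {0, 1, 2, 3, 4, 5, 7}, so the formula holds at 7.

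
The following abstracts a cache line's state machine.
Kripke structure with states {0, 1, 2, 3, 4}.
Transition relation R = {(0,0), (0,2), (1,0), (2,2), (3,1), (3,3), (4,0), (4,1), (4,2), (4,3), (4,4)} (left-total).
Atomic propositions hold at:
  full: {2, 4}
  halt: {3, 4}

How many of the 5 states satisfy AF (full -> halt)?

4

Sat(full -> halt) = {0, 1, 3, 4}
AF (full -> halt): least fixpoint, start Z0 = {0, 1, 3, 4}, add states with every successor in Z. Already a fixed point.
Sat(AF (full -> halt)) = {0, 1, 3, 4}
|Sat(AF (full -> halt))| = |{0, 1, 3, 4}| = 4.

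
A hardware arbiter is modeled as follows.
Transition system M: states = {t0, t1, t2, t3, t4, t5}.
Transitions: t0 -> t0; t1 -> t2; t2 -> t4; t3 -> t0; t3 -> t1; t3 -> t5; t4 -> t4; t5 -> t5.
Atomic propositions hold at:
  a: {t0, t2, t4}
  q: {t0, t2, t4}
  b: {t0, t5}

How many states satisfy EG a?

3

EG a: greatest fixpoint, start Z0 = {t0, t2, t4}, keep only states in Sat with some successor in Z. Already a fixed point.
Sat(EG a) = {t0, t2, t4}
|Sat(EG a)| = |{t0, t2, t4}| = 3.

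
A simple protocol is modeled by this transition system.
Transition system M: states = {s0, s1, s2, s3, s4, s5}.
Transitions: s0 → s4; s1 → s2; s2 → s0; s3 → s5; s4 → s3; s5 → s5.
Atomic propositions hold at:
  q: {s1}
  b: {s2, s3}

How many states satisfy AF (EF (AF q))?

AF q: least fixpoint, start Z0 = {s1}, add states with every successor in Z. Already a fixed point.
Sat(AF q) = {s1}
EF (AF q): least fixpoint, start Z0 = {s1}, add states with some successor in Z. Already a fixed point.
Sat(EF (AF q)) = {s1}
AF (EF (AF q)): least fixpoint, start Z0 = {s1}, add states with every successor in Z. Already a fixed point.
Sat(AF (EF (AF q))) = {s1}
|Sat(AF (EF (AF q)))| = |{s1}| = 1.

1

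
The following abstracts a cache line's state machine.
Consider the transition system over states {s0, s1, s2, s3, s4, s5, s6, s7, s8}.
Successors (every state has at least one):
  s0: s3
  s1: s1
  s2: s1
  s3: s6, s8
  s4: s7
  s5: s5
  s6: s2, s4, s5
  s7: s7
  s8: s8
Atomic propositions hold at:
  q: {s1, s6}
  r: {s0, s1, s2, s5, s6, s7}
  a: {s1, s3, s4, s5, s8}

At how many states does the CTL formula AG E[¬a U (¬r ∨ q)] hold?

3

Sat(¬a) = {s0, s2, s6, s7}
Sat(¬r) = {s3, s4, s8}
Sat(¬r ∨ q) = {s1, s3, s4, s6, s8}
E[¬a U (¬r ∨ q)]: least fixpoint, start Z0 = Sat((¬r ∨ q)) = {s1, s3, s4, s6, s8}, add states in Sat(¬a) with some successor in Z. Z1 = {s0, s1, s2, s3, s4, s6, s8}; fixed.
Sat(E[¬a U (¬r ∨ q)]) = {s0, s1, s2, s3, s4, s6, s8}
AG E[¬a U (¬r ∨ q)]: greatest fixpoint, start Z0 = {s0, s1, s2, s3, s4, s6, s8}, keep only states in Sat with every successor in Z. Z1 = {s0, s1, s2, s3, s8}; Z2 = {s0, s1, s2, s8}; Z3 = {s1, s2, s8}; fixed.
Sat(AG E[¬a U (¬r ∨ q)]) = {s1, s2, s8}
|Sat(AG E[¬a U (¬r ∨ q)])| = |{s1, s2, s8}| = 3.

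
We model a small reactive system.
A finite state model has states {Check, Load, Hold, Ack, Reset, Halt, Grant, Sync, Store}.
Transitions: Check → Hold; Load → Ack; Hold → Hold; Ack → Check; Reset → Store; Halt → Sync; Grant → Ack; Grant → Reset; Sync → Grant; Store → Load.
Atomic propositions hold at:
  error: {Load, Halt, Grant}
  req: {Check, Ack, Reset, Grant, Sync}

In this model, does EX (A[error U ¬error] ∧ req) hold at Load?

Yes

Sat(¬error) = {Check, Hold, Ack, Reset, Sync, Store}
A[error U ¬error]: least fixpoint, start Z0 = Sat(¬error) = {Check, Hold, Ack, Reset, Sync, Store}, add states in Sat(error) with every successor in Z. Z1 = {Check, Load, Hold, Ack, Reset, Halt, Grant, Sync, Store}; fixed.
Sat(A[error U ¬error]) = {Check, Load, Hold, Ack, Reset, Halt, Grant, Sync, Store}
Sat(A[error U ¬error] ∧ req) = {Check, Ack, Reset, Grant, Sync}
Sat(EX (A[error U ¬error] ∧ req)) = {s : some successor in {Check, Ack, Reset, Grant, Sync}} = {Load, Ack, Halt, Grant, Sync}
Load ∈ Sat(EX (A[error U ¬error] ∧ req)) = {Load, Ack, Halt, Grant, Sync}, so the formula holds at Load.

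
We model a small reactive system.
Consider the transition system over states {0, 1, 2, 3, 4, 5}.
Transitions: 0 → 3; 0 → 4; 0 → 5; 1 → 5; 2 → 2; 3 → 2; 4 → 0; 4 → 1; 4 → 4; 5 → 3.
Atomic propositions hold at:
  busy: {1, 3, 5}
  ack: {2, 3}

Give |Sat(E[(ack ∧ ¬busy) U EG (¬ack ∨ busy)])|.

Sat(¬busy) = {0, 2, 4}
Sat(ack ∧ ¬busy) = {2}
Sat(¬ack) = {0, 1, 4, 5}
Sat(¬ack ∨ busy) = {0, 1, 3, 4, 5}
EG (¬ack ∨ busy): greatest fixpoint, start Z0 = {0, 1, 3, 4, 5}, keep only states in Sat with some successor in Z. Z1 = {0, 1, 4, 5}; Z2 = {0, 1, 4}; Z3 = {0, 4}; fixed.
Sat(EG (¬ack ∨ busy)) = {0, 4}
E[(ack ∧ ¬busy) U EG (¬ack ∨ busy)]: least fixpoint, start Z0 = Sat(EG (¬ack ∨ busy)) = {0, 4}, add states in Sat(ack ∧ ¬busy) with some successor in Z. Already a fixed point.
Sat(E[(ack ∧ ¬busy) U EG (¬ack ∨ busy)]) = {0, 4}
|Sat(E[(ack ∧ ¬busy) U EG (¬ack ∨ busy)])| = |{0, 4}| = 2.

2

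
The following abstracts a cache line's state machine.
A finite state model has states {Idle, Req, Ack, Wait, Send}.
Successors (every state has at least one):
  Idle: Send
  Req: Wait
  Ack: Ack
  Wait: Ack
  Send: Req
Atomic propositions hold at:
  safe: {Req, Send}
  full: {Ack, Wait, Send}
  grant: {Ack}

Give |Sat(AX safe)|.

Sat(AX safe) = {s : every successor in {Req, Send}} = {Idle, Send}
|Sat(AX safe)| = |{Idle, Send}| = 2.

2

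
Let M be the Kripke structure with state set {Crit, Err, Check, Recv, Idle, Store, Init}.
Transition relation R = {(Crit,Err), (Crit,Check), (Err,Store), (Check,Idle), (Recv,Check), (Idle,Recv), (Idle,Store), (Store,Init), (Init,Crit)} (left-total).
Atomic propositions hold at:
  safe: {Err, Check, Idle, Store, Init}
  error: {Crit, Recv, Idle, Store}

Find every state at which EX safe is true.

Sat(EX safe) = {s : some successor in {Err, Check, Idle, Store, Init}} = {Crit, Err, Check, Recv, Idle, Store}

{Crit, Err, Check, Recv, Idle, Store}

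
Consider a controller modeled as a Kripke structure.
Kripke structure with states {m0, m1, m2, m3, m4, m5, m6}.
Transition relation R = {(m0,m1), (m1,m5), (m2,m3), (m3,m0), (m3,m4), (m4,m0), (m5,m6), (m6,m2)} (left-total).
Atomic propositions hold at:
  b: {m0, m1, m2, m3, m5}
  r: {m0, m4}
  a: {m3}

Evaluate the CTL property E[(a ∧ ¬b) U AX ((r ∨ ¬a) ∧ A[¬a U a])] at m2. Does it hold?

Sat(¬b) = {m4, m6}
Sat(a ∧ ¬b) = ∅
Sat(¬a) = {m0, m1, m2, m4, m5, m6}
Sat(r ∨ ¬a) = {m0, m1, m2, m4, m5, m6}
A[¬a U a]: least fixpoint, start Z0 = Sat(a) = {m3}, add states in Sat(¬a) with every successor in Z. Z1 = {m2, m3}; Z2 = {m2, m3, m6}; Z3 = {m2, m3, m5, m6}; Z4 = {m1, m2, m3, m5, m6}; Z5 = {m0, m1, m2, m3, m5, m6}; Z6 = {m0, m1, m2, m3, m4, m5, m6}; fixed.
Sat(A[¬a U a]) = {m0, m1, m2, m3, m4, m5, m6}
Sat((r ∨ ¬a) ∧ A[¬a U a]) = {m0, m1, m2, m4, m5, m6}
Sat(AX ((r ∨ ¬a) ∧ A[¬a U a])) = {s : every successor in {m0, m1, m2, m4, m5, m6}} = {m0, m1, m3, m4, m5, m6}
E[(a ∧ ¬b) U AX ((r ∨ ¬a) ∧ A[¬a U a])]: least fixpoint, start Z0 = Sat(AX ((r ∨ ¬a) ∧ A[¬a U a])) = {m0, m1, m3, m4, m5, m6}, add states in Sat(a ∧ ¬b) with some successor in Z. Already a fixed point.
Sat(E[(a ∧ ¬b) U AX ((r ∨ ¬a) ∧ A[¬a U a])]) = {m0, m1, m3, m4, m5, m6}
m2 ∉ Sat(E[(a ∧ ¬b) U AX ((r ∨ ¬a) ∧ A[¬a U a])]) = {m0, m1, m3, m4, m5, m6}, so the formula does not hold at m2.

No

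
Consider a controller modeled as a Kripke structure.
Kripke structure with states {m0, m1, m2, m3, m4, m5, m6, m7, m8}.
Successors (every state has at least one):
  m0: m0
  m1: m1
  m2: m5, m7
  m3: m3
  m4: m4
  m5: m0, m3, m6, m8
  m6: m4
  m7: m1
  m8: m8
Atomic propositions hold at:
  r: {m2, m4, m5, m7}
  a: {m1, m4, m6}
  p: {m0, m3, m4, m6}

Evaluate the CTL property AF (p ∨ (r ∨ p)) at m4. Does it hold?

Yes

Sat(r ∨ p) = {m0, m2, m3, m4, m5, m6, m7}
Sat(p ∨ (r ∨ p)) = {m0, m2, m3, m4, m5, m6, m7}
AF (p ∨ (r ∨ p)): least fixpoint, start Z0 = {m0, m2, m3, m4, m5, m6, m7}, add states with every successor in Z. Already a fixed point.
Sat(AF (p ∨ (r ∨ p))) = {m0, m2, m3, m4, m5, m6, m7}
m4 ∈ Sat(AF (p ∨ (r ∨ p))) = {m0, m2, m3, m4, m5, m6, m7}, so the formula holds at m4.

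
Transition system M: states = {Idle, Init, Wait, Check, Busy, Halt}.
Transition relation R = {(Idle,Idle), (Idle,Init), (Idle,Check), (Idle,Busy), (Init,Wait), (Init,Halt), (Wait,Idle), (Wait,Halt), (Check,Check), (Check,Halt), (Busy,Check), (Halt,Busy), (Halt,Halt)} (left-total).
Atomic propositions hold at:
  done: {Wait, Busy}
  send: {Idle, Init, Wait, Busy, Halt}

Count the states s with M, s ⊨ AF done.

2

AF done: least fixpoint, start Z0 = {Wait, Busy}, add states with every successor in Z. Already a fixed point.
Sat(AF done) = {Wait, Busy}
|Sat(AF done)| = |{Wait, Busy}| = 2.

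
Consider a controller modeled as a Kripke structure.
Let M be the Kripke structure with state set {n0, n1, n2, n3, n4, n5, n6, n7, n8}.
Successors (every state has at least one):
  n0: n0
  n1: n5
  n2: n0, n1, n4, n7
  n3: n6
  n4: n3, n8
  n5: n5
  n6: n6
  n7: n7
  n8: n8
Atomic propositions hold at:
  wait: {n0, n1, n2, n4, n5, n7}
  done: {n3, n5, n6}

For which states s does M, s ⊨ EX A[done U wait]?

{n0, n1, n2, n5, n7}

A[done U wait]: least fixpoint, start Z0 = Sat(wait) = {n0, n1, n2, n4, n5, n7}, add states in Sat(done) with every successor in Z. Already a fixed point.
Sat(A[done U wait]) = {n0, n1, n2, n4, n5, n7}
Sat(EX A[done U wait]) = {s : some successor in {n0, n1, n2, n4, n5, n7}} = {n0, n1, n2, n5, n7}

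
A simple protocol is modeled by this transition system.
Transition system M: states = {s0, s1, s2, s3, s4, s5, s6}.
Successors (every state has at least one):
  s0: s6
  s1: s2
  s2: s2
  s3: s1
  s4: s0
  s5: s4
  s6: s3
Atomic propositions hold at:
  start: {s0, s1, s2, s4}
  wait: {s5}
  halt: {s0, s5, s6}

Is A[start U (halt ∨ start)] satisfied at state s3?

Sat(halt ∨ start) = {s0, s1, s2, s4, s5, s6}
A[start U (halt ∨ start)]: least fixpoint, start Z0 = Sat((halt ∨ start)) = {s0, s1, s2, s4, s5, s6}, add states in Sat(start) with every successor in Z. Already a fixed point.
Sat(A[start U (halt ∨ start)]) = {s0, s1, s2, s4, s5, s6}
s3 ∉ Sat(A[start U (halt ∨ start)]) = {s0, s1, s2, s4, s5, s6}, so the formula does not hold at s3.

No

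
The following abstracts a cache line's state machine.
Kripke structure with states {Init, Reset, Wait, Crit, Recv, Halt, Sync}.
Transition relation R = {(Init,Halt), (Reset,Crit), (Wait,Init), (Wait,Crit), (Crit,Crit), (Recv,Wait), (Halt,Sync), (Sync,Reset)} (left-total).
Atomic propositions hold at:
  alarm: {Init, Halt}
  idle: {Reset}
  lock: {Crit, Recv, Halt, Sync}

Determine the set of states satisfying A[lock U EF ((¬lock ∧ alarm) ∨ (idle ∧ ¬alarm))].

{Init, Reset, Wait, Recv, Halt, Sync}

Sat(¬lock) = {Init, Reset, Wait}
Sat(¬lock ∧ alarm) = {Init}
Sat(¬alarm) = {Reset, Wait, Crit, Recv, Sync}
Sat(idle ∧ ¬alarm) = {Reset}
Sat((¬lock ∧ alarm) ∨ (idle ∧ ¬alarm)) = {Init, Reset}
EF ((¬lock ∧ alarm) ∨ (idle ∧ ¬alarm)): least fixpoint, start Z0 = {Init, Reset}, add states with some successor in Z. Z1 = {Init, Reset, Wait, Sync}; Z2 = {Init, Reset, Wait, Recv, Halt, Sync}; fixed.
Sat(EF ((¬lock ∧ alarm) ∨ (idle ∧ ¬alarm))) = {Init, Reset, Wait, Recv, Halt, Sync}
A[lock U EF ((¬lock ∧ alarm) ∨ (idle ∧ ¬alarm))]: least fixpoint, start Z0 = Sat(EF ((¬lock ∧ alarm) ∨ (idle ∧ ¬alarm))) = {Init, Reset, Wait, Recv, Halt, Sync}, add states in Sat(lock) with every successor in Z. Already a fixed point.
Sat(A[lock U EF ((¬lock ∧ alarm) ∨ (idle ∧ ¬alarm))]) = {Init, Reset, Wait, Recv, Halt, Sync}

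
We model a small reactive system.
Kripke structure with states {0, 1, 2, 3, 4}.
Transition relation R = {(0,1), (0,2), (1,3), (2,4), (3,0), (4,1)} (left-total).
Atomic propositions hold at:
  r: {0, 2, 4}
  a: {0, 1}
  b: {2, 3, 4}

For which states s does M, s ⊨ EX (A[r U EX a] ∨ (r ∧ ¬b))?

{0, 1, 2, 3}

Sat(EX a) = {s : some successor in {0, 1}} = {0, 3, 4}
A[r U EX a]: least fixpoint, start Z0 = Sat(EX a) = {0, 3, 4}, add states in Sat(r) with every successor in Z. Z1 = {0, 2, 3, 4}; fixed.
Sat(A[r U EX a]) = {0, 2, 3, 4}
Sat(¬b) = {0, 1}
Sat(r ∧ ¬b) = {0}
Sat(A[r U EX a] ∨ (r ∧ ¬b)) = {0, 2, 3, 4}
Sat(EX (A[r U EX a] ∨ (r ∧ ¬b))) = {s : some successor in {0, 2, 3, 4}} = {0, 1, 2, 3}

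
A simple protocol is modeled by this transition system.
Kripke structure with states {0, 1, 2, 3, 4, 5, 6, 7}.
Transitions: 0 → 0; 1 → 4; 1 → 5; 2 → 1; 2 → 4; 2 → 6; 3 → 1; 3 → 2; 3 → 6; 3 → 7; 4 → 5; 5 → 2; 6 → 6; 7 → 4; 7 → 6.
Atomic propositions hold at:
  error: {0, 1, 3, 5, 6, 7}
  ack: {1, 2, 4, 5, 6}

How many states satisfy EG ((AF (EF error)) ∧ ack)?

EF error: least fixpoint, start Z0 = {0, 1, 3, 5, 6, 7}, add states with some successor in Z. Z1 = {0, 1, 2, 3, 4, 5, 6, 7}; fixed.
Sat(EF error) = {0, 1, 2, 3, 4, 5, 6, 7}
AF (EF error): least fixpoint, start Z0 = {0, 1, 2, 3, 4, 5, 6, 7}, add states with every successor in Z. Already a fixed point.
Sat(AF (EF error)) = {0, 1, 2, 3, 4, 5, 6, 7}
Sat((AF (EF error)) ∧ ack) = {1, 2, 4, 5, 6}
EG ((AF (EF error)) ∧ ack): greatest fixpoint, start Z0 = {1, 2, 4, 5, 6}, keep only states in Sat with some successor in Z. Already a fixed point.
Sat(EG ((AF (EF error)) ∧ ack)) = {1, 2, 4, 5, 6}
|Sat(EG ((AF (EF error)) ∧ ack))| = |{1, 2, 4, 5, 6}| = 5.

5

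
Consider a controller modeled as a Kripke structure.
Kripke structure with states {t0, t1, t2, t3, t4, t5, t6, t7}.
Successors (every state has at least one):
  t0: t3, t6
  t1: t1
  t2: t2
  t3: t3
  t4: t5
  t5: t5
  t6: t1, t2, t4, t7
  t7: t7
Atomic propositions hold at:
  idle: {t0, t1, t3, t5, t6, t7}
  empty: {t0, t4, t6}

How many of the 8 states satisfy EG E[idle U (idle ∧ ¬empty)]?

6

Sat(¬empty) = {t1, t2, t3, t5, t7}
Sat(idle ∧ ¬empty) = {t1, t3, t5, t7}
E[idle U (idle ∧ ¬empty)]: least fixpoint, start Z0 = Sat((idle ∧ ¬empty)) = {t1, t3, t5, t7}, add states in Sat(idle) with some successor in Z. Z1 = {t0, t1, t3, t5, t6, t7}; fixed.
Sat(E[idle U (idle ∧ ¬empty)]) = {t0, t1, t3, t5, t6, t7}
EG E[idle U (idle ∧ ¬empty)]: greatest fixpoint, start Z0 = {t0, t1, t3, t5, t6, t7}, keep only states in Sat with some successor in Z. Already a fixed point.
Sat(EG E[idle U (idle ∧ ¬empty)]) = {t0, t1, t3, t5, t6, t7}
|Sat(EG E[idle U (idle ∧ ¬empty)])| = |{t0, t1, t3, t5, t6, t7}| = 6.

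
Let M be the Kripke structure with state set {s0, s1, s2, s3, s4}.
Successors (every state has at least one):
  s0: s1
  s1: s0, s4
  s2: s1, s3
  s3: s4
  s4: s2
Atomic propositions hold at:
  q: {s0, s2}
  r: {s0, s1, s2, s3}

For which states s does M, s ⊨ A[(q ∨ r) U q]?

{s0, s2}

Sat(q ∨ r) = {s0, s1, s2, s3}
A[(q ∨ r) U q]: least fixpoint, start Z0 = Sat(q) = {s0, s2}, add states in Sat(q ∨ r) with every successor in Z. Already a fixed point.
Sat(A[(q ∨ r) U q]) = {s0, s2}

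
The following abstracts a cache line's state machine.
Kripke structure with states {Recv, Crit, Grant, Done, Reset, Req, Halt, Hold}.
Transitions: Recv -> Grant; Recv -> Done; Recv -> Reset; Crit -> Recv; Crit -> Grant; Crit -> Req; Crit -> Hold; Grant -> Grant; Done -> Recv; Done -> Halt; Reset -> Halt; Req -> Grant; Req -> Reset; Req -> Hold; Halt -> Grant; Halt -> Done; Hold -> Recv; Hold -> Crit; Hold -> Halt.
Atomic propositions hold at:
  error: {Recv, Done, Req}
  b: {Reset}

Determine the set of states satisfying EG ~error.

{Crit, Grant, Reset, Halt, Hold}

Sat(~error) = {Crit, Grant, Reset, Halt, Hold}
EG ~error: greatest fixpoint, start Z0 = {Crit, Grant, Reset, Halt, Hold}, keep only states in Sat with some successor in Z. Already a fixed point.
Sat(EG ~error) = {Crit, Grant, Reset, Halt, Hold}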